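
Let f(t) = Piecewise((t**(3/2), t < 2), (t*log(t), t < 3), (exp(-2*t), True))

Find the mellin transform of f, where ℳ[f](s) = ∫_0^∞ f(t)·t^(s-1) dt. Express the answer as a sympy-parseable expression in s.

(-12**s*s*(2*s + 3)*log(4) - 12**s*(2*s + 3)*log(4) + 12**s*(4*s + 6) + 12**s*sqrt(2)*(4*s**2 + 8*s + 4) + 3*18**s*s*(2*s + 3)*log(3) + 18**s*(-6*s - 9) + 3*18**s*(2*s + 3)*log(3) + 3**s*(2*s + 3)*(s**2 + 2*s + 1)*uppergamma(s, 6))/(6**s*(2*s + 3)*(s**2 + 2*s + 1))
  Re(s) > -3/2

split f at 2, 3: ℳ[f](s) collects 3 kernel integrals
∫ over [0, 2) of t**(3/2)·t^(s-1) joins the sum
over [2, 3), the kernel integral of t*log(t) enters the sum
on [3, ∞): add ∫ exp(-2*t)·t^(s-1) dt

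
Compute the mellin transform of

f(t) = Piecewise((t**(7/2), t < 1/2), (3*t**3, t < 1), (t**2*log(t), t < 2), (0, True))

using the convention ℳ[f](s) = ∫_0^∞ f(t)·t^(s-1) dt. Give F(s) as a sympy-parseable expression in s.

undo the shared t-power: t**(3/2) on [0, 1/2); 3*t on [1/2, 1); log(t) on [1, 2)
breakpoints 1/2, 1: one integral from each of the 3 segments
over [0, 1/2), the kernel integral of t**(7/2) enters the sum
between 1/2 and 1 the integrand is 3*t**3·t^(s-1)
[1, 2) adds the kernel integral of t**2*log(t)

(-32*2**(2*s)*(s + 3)*(2*s + 7) + 24*2**s*(s + 2)**2*(2*s + 7) + 8*2**s*(s + 3)*(2*s + 7) + 32*4**s*(s + 2)*(s + 3)*(2*s + 7)*log(2) + sqrt(2)*(s + 2)**2*(s + 3) - 3*(s + 2)**2*(2*s + 7))/(8*2**s*(s + 2)**2*(s + 3)*(2*s + 7))
  Re(s) > -7/2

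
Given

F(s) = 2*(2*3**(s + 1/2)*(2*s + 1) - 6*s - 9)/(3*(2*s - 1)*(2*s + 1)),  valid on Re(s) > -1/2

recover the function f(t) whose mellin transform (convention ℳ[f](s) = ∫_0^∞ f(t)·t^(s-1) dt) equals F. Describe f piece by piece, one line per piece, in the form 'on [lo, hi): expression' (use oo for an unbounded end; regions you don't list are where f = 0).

on [0, 1): sqrt(t)
on [1, 3): 2/sqrt(t)

strip the shared t-power: t**(3/2) on [0, 1); 2*sqrt(t) on [1, 3)
the 2 pieces separated at 1 each add one integral
on [0, 1) integrate f = sqrt(t) against the kernel
[1, 3) adds the kernel integral of 2/sqrt(t)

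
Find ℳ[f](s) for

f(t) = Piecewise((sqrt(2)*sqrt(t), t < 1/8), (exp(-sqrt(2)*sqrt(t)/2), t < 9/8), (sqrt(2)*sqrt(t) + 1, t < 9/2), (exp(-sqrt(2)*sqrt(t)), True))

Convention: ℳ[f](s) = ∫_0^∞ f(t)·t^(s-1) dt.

(2**(2*s + 1)*s*(2*s + 1)*uppergamma(2*s, 3) + 2**(4*s + 1)*s*(2*s + 1)*uppergamma(2*s, 1/4) - 2**(4*s + 1)*s*(2*s + 1)*uppergamma(2*s, 3/4) + 8*36**s*s + 36**s - 5*9**s*s - 9**s + s)/(8**s*s*(2*s + 1))
  Re(s) > -1/2

the common scale on t comes off first: sqrt(t) on [0, 1/4); exp(-sqrt(t)/2) on [1/4, 9/4); sqrt(t) + 1 on [9/4, 9); …
invert the power substitution to get t on [0, 1/2); exp(-t/2) on [1/2, 3/2); t + 1 on [3/2, 3); …
f breaks at 1/8, 9/8, 9/2 into 4 integrals to sum
segment 0 to 1/8 holds sqrt(2)*sqrt(t); add its integral
∫ over [1/8, 9/8) of exp(-sqrt(2)*sqrt(t)/2)·t^(s-1) joins the sum
∫ over [9/8, 9/2) of (sqrt(2)*sqrt(t) + 1)·t^(s-1) joins the sum
segment [9/2, ∞) carries exp(-sqrt(2)*sqrt(t)); integrate it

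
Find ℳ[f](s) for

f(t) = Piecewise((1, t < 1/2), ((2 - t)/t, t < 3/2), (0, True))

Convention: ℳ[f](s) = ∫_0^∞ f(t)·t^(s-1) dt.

(3**s*s + 3**(s + 1) - 6*s - 6)/(3*2**s*s*(s - 1))
  Re(s) > 0

the shared t-power comes off first: t on [0, 1/2); 2 - t on [1/2, 3/2)
split f at 1/2: ℳ[f](s) collects 2 kernel integrals
on [0, 1/2): add ∫ 1·t^(s-1) dt
on [1/2, 3/2) integrate f = (2 - t)/t against the kernel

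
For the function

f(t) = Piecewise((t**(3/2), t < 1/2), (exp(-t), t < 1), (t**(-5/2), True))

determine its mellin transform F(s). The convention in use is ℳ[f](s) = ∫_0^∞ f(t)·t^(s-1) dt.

slice at 1/2, 1, transform all 3 pieces, and sum them
for t in [0, 1/2): the term is ∫ t**(3/2)·t^(s-1)
segment 1/2 to 1 holds exp(-t); add its integral
segment 1 to ∞ holds t**(-5/2); add its integral

(2*2**s*(2*s - 5)*(2*s + 3)*uppergamma(s, 1/2) - 2*2**s*(2*s - 5)*(2*s + 3)*uppergamma(s, 1) - 4*2**s*(2*s + 3) + sqrt(2)*(2*s - 5))/(2*2**s*(2*s - 5)*(2*s + 3))
  -3/2 < Re(s) < 5/2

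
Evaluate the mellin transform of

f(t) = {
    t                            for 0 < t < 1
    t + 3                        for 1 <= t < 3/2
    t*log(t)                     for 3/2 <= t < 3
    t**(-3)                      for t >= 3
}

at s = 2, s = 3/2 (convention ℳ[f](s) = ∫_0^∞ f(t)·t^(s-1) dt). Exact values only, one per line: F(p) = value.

breakpoints 1, 3/2, 3: one integral from each of the 4 segments
[0, 1) adds the kernel integral of t
between 1 and 3/2 the integrand is (t + 3)·t^(s-1)
∫ over [3/2, 3) of t*log(t)·t^(s-1) joins the sum
between 3 and ∞ the integrand is t**(-3)·t^(s-1)

F(2) = 17/24 + 9*log(2)/8 + 63*log(3)/8
F(3/2) = -922*sqrt(3)/675 - 2 + 213*sqrt(6)/100 + log(2**(9*sqrt(6)/20)*3**(-9*sqrt(6)/20 + 18*sqrt(3)/5))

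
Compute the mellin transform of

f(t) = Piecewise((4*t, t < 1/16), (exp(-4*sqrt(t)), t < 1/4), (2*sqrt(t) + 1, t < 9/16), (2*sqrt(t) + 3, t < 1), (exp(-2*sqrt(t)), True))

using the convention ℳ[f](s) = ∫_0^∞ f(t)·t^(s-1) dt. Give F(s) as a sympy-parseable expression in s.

peel off the power substitution: 4*t**2 on [0, 1/4); exp(-4*t) on [1/4, 1/2); 2*t + 1 on [1/2, 3/4); …
strip the common scale on t: t**2 on [0, 1/2); exp(-2*t) on [1/2, 1); t + 1 on [1, 3/2); …
along the cuts 1/16, 1/4, 9/16, 1, ℳ[f](s) splits into 5 integrals
for t in [0, 1/16): the term is ∫ 4*t·t^(s-1)
on [1/16, 1/4): add ∫ exp(-4*sqrt(t))·t^(s-1) dt
[1/4, 9/16) adds the kernel integral of (2*sqrt(t) + 1)
piece [9/16, 1): integrate (2*sqrt(t) + 3) against the kernel
[1, ∞) adds the kernel integral of exp(-2*sqrt(t))

(40*2**(4*s)*s*(s + 1) + 12*2**(4*s)*(s + 1) + 8*2**(2*s)*s*(s + 1)*(2*s + 1)*uppergamma(2*s, 2) - 16*2**(2*s)*s*(s + 1) - 4*2**(2*s)*(s + 1) - 16*9**s*s*(s + 1) - 8*9**s*(s + 1) + 8*s*(s + 1)*(2*s + 1)*uppergamma(2*s, 1) - 8*s*(s + 1)*(2*s + 1)*uppergamma(2*s, 2) + s*(2*s + 1))/(4*2**(4*s)*s*(s + 1)*(2*s + 1))
  Re(s) > -1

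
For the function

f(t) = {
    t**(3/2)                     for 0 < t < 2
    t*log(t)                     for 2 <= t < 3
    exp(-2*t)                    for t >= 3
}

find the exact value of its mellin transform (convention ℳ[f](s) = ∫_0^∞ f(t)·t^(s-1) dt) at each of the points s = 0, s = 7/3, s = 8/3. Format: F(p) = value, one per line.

treat the 3 regions marked off by 2, 3 separately and sum
over [0, 2), the kernel integral of t**(3/2) enters the sum
piece [2, 3): integrate t*log(t) against the kernel
segment [3, ∞) carries exp(-2*t); integrate it

F(0) = -1 - Ei(-6) + 4*sqrt(2)/3 + log(27/4)
F(7/3) = -243*3**(1/3)/100 - 12*2**(1/3)*log(2)/5 + 2**(2/3)*uppergamma(7/3, 6)/8 + 18*2**(1/3)/25 + 48*2**(5/6)/23 + 81*3**(1/3)*log(3)/10
F(8/3) = -243*3**(2/3)/121 - 24*2**(2/3)*log(2)/11 + 2**(1/3)*uppergamma(8/3, 6)/8 + 72*2**(2/3)/121 + 96*2**(1/6)/25 + 81*3**(2/3)*log(3)/11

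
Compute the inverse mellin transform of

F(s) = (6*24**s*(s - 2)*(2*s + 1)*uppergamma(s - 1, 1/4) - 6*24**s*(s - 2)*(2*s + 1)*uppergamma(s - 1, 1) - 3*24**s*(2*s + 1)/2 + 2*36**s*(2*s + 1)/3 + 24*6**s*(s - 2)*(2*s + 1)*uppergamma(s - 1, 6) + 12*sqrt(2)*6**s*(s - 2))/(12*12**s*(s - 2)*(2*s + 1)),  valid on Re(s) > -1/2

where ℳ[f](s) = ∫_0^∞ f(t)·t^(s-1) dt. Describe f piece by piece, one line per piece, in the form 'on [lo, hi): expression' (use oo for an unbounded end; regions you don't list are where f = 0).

peel off the shared t-power: t**(3/2) on [0, 1/2); exp(-t/2) on [1/2, 2); 1/(2*t) on [2, 3); …
the 4 pieces separated at 1/2, 2, 3 each add one integral
∫ over [0, 1/2) of sqrt(t)·t^(s-1) joins the sum
∫ over [1/2, 2) of exp(-t/2)/t·t^(s-1) joins the sum
on [2, 3) integrate f = 1/(2*t**2) against the kernel
between 3 and ∞ the integrand is exp(-2*t)/t·t^(s-1)

on [0, 1/2): sqrt(t)
on [1/2, 2): exp(-t/2)/t
on [2, 3): 1/(2*t**2)
on [3, oo): exp(-2*t)/t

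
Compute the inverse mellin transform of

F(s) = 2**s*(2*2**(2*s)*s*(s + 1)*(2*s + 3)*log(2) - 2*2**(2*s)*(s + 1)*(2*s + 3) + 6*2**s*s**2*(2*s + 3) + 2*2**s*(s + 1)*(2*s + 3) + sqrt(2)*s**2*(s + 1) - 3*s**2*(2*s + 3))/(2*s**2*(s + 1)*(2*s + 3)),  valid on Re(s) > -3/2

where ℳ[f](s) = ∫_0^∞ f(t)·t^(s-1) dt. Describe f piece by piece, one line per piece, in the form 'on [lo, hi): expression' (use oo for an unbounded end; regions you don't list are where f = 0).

on [0, 2): t**(3/2)/8
on [2, 4): 3*t/4
on [4, 8): log(t/4)

the common scale on t comes off first: sqrt(2)*t**(3/2)/4 on [0, 1); 3*t/2 on [1, 2); log(t/2) on [2, 4)
reversing the common scale on t: t**(3/2) on [0, 1/2); 3*t on [1/2, 1); log(t) on [1, 2)
integrate the 3 segments split at 2, 4, then add the results
segment [0, 2) carries t**(3/2)/8; integrate it
piece [2, 4): integrate 3*t/4 against the kernel
∫ log(t/4)·t^(s-1) over [4, 8)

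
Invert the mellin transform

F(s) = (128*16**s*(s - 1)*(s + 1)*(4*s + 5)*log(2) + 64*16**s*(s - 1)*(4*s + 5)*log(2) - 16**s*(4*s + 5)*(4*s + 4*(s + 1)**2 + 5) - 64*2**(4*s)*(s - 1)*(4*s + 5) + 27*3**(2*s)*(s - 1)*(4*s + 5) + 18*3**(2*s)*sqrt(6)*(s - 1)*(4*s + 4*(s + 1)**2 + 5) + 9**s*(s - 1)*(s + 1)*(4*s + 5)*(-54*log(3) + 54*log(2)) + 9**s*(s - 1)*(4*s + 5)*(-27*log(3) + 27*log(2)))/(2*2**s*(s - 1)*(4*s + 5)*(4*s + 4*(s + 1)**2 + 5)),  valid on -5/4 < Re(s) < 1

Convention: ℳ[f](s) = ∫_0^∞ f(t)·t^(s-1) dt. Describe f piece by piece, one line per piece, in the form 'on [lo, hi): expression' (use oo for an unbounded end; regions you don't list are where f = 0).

peel off the shared t-power: 2**(3/4)*t**(1/4)/2 on [0, 9/2); sqrt(2)*sqrt(t)*log(sqrt(2)*sqrt(t)/2)/2 on [9/2, 8); 4/t**2 on [8, ∞)
invert the common scale on t to get t**(1/4) on [0, 9/4); sqrt(t)*log(sqrt(t)) on [9/4, 4); t**(-2) on [4, ∞)
strip the power substitution: sqrt(t) on [0, 3/2); t*log(t) on [3/2, 2); t**(-4) on [2, ∞)
summing 3 kernel integrals split by 9/2, 8 yields ℳ[f](s)
segment 0 to 9/2 holds 2**(3/4)*t**(5/4)/2; add its integral
over [9/2, 8), the kernel integral of sqrt(2)*t**(3/2)*log(sqrt(2)*sqrt(t)/2)/2 enters the sum
∫ over [8, ∞) of 4/t·t^(s-1) joins the sum

on [0, 9/2): 2**(3/4)*t**(5/4)/2
on [9/2, 8): sqrt(2)*t**(3/2)*log(sqrt(2)*sqrt(t)/2)/2
on [8, oo): 4/t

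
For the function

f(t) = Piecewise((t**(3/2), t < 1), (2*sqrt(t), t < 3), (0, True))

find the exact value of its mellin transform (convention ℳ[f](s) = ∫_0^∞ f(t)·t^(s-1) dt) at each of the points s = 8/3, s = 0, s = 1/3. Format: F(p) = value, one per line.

treat the 2 regions marked off by 1 separately and sum
∫ t**(3/2)·t^(s-1) over [0, 1)
the [1, 3) slice contributes ∫ 2*sqrt(t)·t^(s-1) dt

F(8/3) = -186/475 + 324*3**(1/6)/19
F(0) = -10/3 + 4*sqrt(3)
F(1/3) = -102/55 + 12*3**(5/6)/5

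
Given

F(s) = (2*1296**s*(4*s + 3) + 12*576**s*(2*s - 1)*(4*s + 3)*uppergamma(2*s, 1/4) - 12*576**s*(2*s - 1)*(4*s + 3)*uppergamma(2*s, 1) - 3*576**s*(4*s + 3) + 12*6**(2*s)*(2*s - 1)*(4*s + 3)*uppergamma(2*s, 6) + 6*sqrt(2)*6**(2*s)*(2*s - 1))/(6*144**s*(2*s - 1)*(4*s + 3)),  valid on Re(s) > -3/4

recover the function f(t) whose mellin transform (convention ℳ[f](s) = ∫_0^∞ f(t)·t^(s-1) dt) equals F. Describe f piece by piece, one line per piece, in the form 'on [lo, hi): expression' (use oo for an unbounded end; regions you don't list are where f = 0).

on [0, 1/4): t**(3/4)
on [1/4, 4): exp(-sqrt(t)/2)
on [4, 9): 1/(2*sqrt(t))
on [9, oo): exp(-2*sqrt(t))

invert the power substitution to get t**(3/2) on [0, 1/2); exp(-t/2) on [1/2, 2); 1/(2*t) on [2, 3); …
split f at 1/4, 4, 9: ℳ[f](s) collects 4 kernel integrals
between 0 and 1/4 the integrand is t**(3/4)·t^(s-1)
segment [1/4, 4) carries exp(-sqrt(t)/2); integrate it
segment [4, 9) carries 1/(2*sqrt(t)); integrate it
over [9, ∞), the kernel integral of exp(-2*sqrt(t)) enters the sum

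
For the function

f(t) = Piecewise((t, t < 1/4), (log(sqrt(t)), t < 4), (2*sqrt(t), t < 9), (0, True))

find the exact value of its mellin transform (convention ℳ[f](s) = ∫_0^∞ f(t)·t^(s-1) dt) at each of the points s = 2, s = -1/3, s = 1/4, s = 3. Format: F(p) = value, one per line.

F(2) = 257*log(2)/32 + 320281/1920
F(-1/3) = 3*2**(2/3)*(-19*2**(2/3) - log(2**(2*2**(2/3) + 8)) + 13 + 16*6**(1/3))/8
F(1/4) = sqrt(2)*(-277 + 180*log(2) + 120*sqrt(6))/30
F(3) = 4097*log(2)/192 + 8408191/7168

back out the power substitution: t**2 on [0, 1/2); log(t) on [1/2, 2); 2*t on [2, 3)
breakpoints 1/4, 4: one integral from each of the 3 segments
over [0, 1/4), the kernel integral of t enters the sum
segment [1/4, 4) carries log(sqrt(t)); integrate it
on [4, 9): add ∫ 2*sqrt(t)·t^(s-1) dt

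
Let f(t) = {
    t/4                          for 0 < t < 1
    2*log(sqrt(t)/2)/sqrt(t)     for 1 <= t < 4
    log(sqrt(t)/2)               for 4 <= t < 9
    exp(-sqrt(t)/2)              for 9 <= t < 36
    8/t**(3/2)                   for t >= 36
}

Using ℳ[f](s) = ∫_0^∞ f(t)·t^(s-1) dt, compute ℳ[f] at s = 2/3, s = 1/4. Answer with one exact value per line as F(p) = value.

the power substitution comes off first: t**2/4 on [0, 1); 2*log(t/2)/t on [1, 2); log(t/2) on [2, 3); …
invert the common scale on t to get t**2 on [0, 1/2); log(t)/t on [1/2, 1); log(t) on [1, 3/2); …
along the cuts 1, 4, 9, 36, ℳ[f](s) splits into 5 integrals
piece [0, 1): integrate t/4 against the kernel
on [1, 4) integrate f = 2*log(sqrt(t)/2)/sqrt(t) against the kernel
segment [4, 9) carries log(sqrt(t)/2); integrate it
the [9, 36) slice contributes ∫ exp(-sqrt(t)/2)·t^(s-1) dt
on [36, ∞): add ∫ 8/t**(3/2)·t^(s-1) dt

F(2/3) = -135*2**(1/3)/4 - 27*3**(1/3)/8 - 4*2**(1/3)*uppergamma(4/3, 3) + 4*6**(1/3)/15 + 4*2**(1/3)*uppergamma(4/3, 3/2) + log(2**(12 - 9*3**(1/3)/2)*3**(9*3**(1/3)/2)) + 723/20
F(1/4) = -8*sqrt(3) + log(2**(-8 - 4*sqrt(3))*3**(4*sqrt(3))) - 2*sqrt(2)*sqrt(pi)*erfc(sqrt(3)) + 4*sqrt(6)/135 + 2*sqrt(2)*sqrt(pi)*erfc(sqrt(6)/2) + 81/5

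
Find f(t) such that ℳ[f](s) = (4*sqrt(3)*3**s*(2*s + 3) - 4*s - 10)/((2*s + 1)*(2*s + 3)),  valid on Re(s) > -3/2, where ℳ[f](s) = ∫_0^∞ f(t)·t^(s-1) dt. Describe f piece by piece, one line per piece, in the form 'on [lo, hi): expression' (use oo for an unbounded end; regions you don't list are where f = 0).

on [0, 1): t**(3/2)
on [1, 3): 2*sqrt(t)

breakpoints 1: one integral from each of the 2 segments
between 0 and 1 the integrand is t**(3/2)·t^(s-1)
on [1, 3) integrate f = 2*sqrt(t) against the kernel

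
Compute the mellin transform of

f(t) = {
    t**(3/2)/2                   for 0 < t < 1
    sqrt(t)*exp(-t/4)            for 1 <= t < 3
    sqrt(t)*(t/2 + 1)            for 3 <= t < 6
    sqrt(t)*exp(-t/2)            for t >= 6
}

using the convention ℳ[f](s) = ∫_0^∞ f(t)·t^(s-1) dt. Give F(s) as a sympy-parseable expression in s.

(2**(s + 1/2)*(2*s + 1)*(2*s + 3)*uppergamma(s + 1/2, 3) + 2**(2*s + 1)*(2*s + 1)*(2*s + 3)*uppergamma(s + 1/2, 1/4) - 2**(2*s + 1)*(2*s + 1)*(2*s + 3)*uppergamma(s + 1/2, 3/4) + 3**(s + 1/2)*(-10*s - 5) - 4*3**(s + 1/2) + 6**(s + 1/2)*(16*s + 8) + 4*6**(s + 1/2) + 2*s + 1)/((2*s + 1)*(2*s + 3))
  Re(s) > -3/2

peel off the shared t-power: t/2 on [0, 1); exp(-t/4) on [1, 3); t/2 + 1 on [3, 6); …
remove the common scale on t first: t on [0, 1/2); exp(-t/2) on [1/2, 3/2); t + 1 on [3/2, 3); …
split f at 1, 3, 6: ℳ[f](s) collects 4 kernel integrals
the [0, 1) slice contributes ∫ t**(3/2)/2·t^(s-1) dt
segment 1 to 3 holds sqrt(t)*exp(-t/4); add its integral
∫ sqrt(t)*(t/2 + 1)·t^(s-1) over [3, 6)
on [6, ∞): add ∫ sqrt(t)*exp(-t/2)·t^(s-1) dt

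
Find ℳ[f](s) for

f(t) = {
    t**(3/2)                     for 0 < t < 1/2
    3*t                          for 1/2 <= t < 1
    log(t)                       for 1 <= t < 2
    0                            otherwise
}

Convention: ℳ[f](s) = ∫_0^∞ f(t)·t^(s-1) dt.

summing 3 kernel integrals split by 1/2, 1 yields ℳ[f](s)
segment [0, 1/2) carries t**(3/2); integrate it
over [1/2, 1), the kernel integral of 3*t enters the sum
piece [1, 2): integrate log(t) against the kernel

(-2*2**(2*s)*(s + 1)*(2*s + 3) + 6*2**s*s**2*(2*s + 3) + 2*2**s*(s + 1)*(2*s + 3) + 4**s*s*(s + 1)*(2*s + 3)*log(4) + sqrt(2)*s**2*(s + 1) - 3*s**2*(2*s + 3))/(2*2**s*s**2*(s + 1)*(2*s + 3))
  Re(s) > -3/2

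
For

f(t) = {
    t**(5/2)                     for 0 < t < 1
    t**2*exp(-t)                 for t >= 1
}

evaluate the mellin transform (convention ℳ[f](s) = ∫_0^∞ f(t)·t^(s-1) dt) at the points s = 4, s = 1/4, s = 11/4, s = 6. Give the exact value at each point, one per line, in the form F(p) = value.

back out the shared t-power: sqrt(t) on [0, 1); exp(-t) on [1, ∞)
split f at 1: ℳ[f](s) collects 2 kernel integrals
segment [0, 1) carries t**(5/2); integrate it
∫ t**2*exp(-t)·t^(s-1) over [1, ∞)

F(4) = 2/13 + 326*exp(-1)
F(1/4) = 4/11 + uppergamma(9/4, 1)
F(11/4) = 4/21 + uppergamma(19/4, 1)
F(6) = 2/17 + 13700*exp(-1)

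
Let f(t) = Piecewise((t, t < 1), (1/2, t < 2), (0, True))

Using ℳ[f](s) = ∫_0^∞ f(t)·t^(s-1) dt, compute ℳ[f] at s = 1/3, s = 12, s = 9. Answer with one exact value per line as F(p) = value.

treat the 2 regions marked off by 1 separately and sum
[0, 1) adds the kernel integral of t
piece [1, 2): integrate 1/2 against the kernel

F(1/3) = -3/4 + 3*2**(1/3)/2
F(12) = 17753/104
F(9) = 1282/45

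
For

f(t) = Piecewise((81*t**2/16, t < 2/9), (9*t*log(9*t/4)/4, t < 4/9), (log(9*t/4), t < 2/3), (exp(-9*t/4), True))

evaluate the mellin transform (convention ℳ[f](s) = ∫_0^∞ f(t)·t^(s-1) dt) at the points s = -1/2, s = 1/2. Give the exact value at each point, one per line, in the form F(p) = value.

F(-1/2) = -2*sqrt(6) - 3*sqrt(pi)*erfc(sqrt(6)/2) + sqrt(2)*log(64*2**(4*sqrt(3))/3**(4*sqrt(3)))/4 + sqrt(6)*exp(-3/2) + 13*sqrt(2)/4
F(1/2) = -4*sqrt(6)/3 - 2*sqrt(6)*log(2)/3 + 2*sqrt(pi)*erfc(sqrt(6)/2)/3 + sqrt(2)*log(2)/9 + 29*sqrt(2)/270 + 2*sqrt(6)*log(3)/3 + 64/27

undo the common scale on t: 9*t**2/4 on [0, 1/3); 3*t*log(3*t/2)/2 on [1/3, 2/3); log(3*t/2) on [2/3, 1); …
the common scale on t comes off first: t**2 on [0, 1/2); t*log(t) on [1/2, 1); log(t) on [1, 3/2); …
treat the 4 regions marked off by 2/9, 4/9, 2/3 separately and sum
between 0 and 2/9 the integrand is 81*t**2/16·t^(s-1)
piece [2/9, 4/9): integrate 9*t*log(9*t/4)/4 against the kernel
∫ over [4/9, 2/3) of log(9*t/4)·t^(s-1) joins the sum
on [2/3, ∞): add ∫ exp(-9*t/4)·t^(s-1) dt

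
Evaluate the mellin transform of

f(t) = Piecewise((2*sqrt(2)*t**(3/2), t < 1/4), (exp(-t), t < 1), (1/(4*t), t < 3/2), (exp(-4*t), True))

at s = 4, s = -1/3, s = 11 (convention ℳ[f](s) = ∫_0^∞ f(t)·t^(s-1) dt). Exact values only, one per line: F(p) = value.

F(4) = -16*exp(-1) + sqrt(2)/5632 + 183*exp(-6)/128 + 19/96 + 493*exp(-1/4)/64
F(-1/3) = -uppergamma(-1/3, 1) - 2**(1/3)*3**(2/3)/24 + 2**(2/3)*uppergamma(-1/3, 6) + 3/16 + 3*2**(1/6)/7 + uppergamma(-1/3, 1/4)
F(11) = -9864101*exp(-1) + sqrt(2)/209715200 + 5474871*exp(-6)/16384 + 11605/8192 + 4885809916361*exp(-1/4)/1048576

back out the common scale on t: t**(3/2) on [0, 1/2); exp(-t/2) on [1/2, 2); 1/(2*t) on [2, 3); …
along the cuts 1/4, 1, 3/2, ℳ[f](s) splits into 4 integrals
for t in [0, 1/4): the term is ∫ 2*sqrt(2)*t**(3/2)·t^(s-1)
∫ exp(-t)·t^(s-1) over [1/4, 1)
[1, 3/2) adds the kernel integral of 1/(4*t)
segment 3/2 to ∞ holds exp(-4*t); add its integral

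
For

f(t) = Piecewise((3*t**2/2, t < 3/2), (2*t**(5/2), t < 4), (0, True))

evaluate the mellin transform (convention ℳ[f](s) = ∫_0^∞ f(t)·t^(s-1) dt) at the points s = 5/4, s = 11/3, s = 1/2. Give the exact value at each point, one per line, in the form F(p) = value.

F(5/4) = -9*2**(1/4)*3**(3/4)/10 + 81*2**(3/4)*3**(1/4)/104 + 1024*sqrt(2)/15
F(11/3) = -2187*2**(5/6)*3**(1/6)/1184 + 2187*2**(1/3)*3**(2/3)/2176 + 49152*2**(1/3)/37
F(1/2) = 27*sqrt(6)/40 + 485/12

decompose at 3/2; ℳ[f](s) sums the 2 pieces' integrals
on [0, 3/2) integrate f = 3*t**2/2 against the kernel
on [3/2, 4): add ∫ 2*t**(5/2)·t^(s-1) dt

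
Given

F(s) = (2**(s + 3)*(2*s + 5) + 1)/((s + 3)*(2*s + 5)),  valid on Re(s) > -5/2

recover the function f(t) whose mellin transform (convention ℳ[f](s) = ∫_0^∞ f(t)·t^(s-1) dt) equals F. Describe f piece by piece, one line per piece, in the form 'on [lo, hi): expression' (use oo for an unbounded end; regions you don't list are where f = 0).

linearity at 1 turns ℳ[f](s) into 2 summed integrals
the [0, 1) slice contributes ∫ t**(5/2)·t^(s-1) dt
for t in [1, 2): the term is ∫ t**3·t^(s-1)

on [0, 1): t**(5/2)
on [1, 2): t**3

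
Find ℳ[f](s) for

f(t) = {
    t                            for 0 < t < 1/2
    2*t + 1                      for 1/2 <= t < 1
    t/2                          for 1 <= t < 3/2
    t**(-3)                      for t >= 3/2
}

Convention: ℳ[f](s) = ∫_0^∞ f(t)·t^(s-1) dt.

f breaks at 1/2, 1, 3/2 into 4 integrals to sum
segment 0 to 1/2 holds t; add its integral
segment [1/2, 1) carries (2*t + 1); integrate it
between 1 and 3/2 the integrand is t/2·t^(s-1)
between 3/2 and ∞ the integrand is t**(-3)·t^(s-1)

(270*2**s*s**2 - 702*2**s*s - 324*2**s + 49*3**s*s**2 - 275*3**s*s - 162*s**2 + 378*s + 324)/(108*2**s*s*(s**2 - 2*s - 3))
  -1 < Re(s) < 3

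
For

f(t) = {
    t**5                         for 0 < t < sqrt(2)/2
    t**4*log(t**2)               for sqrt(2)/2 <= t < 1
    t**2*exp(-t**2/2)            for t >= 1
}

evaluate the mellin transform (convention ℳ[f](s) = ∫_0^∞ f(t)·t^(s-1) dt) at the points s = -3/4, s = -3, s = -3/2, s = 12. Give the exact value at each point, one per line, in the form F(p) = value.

F(-3/4) = 2**(3/8)*(-544*2**(5/8) + 169*sqrt(2) + 272 + 442*log(2) + 2873*2**(1/4)*uppergamma(5/8, 1/2))/5746
F(-3) = -7/4 - sqrt(2)*sqrt(pi)*erfc(sqrt(2)/2)/2 + sqrt(2)*log(2)/2 + exp(-1/2) + sqrt(2)
F(-3/2) = 2**(3/4)*(-112*2**(1/4) + 25*sqrt(2) + 70*log(2) + 56 + 175*sqrt(2)*uppergamma(1/4, 1/2))/700
F(12) = -255/32768 + sqrt(2)/8704 + log(2)/4096 + 75973*exp(-1/2)

peel off the power substitution: t**(5/2) on [0, 1/2); t**2*log(t) on [1/2, 1); t*exp(-t/2) on [1, ∞)
the shared t-power comes off first: t**(3/2) on [0, 1/2); t*log(t) on [1/2, 1); exp(-t/2) on [1, ∞)
along the cuts sqrt(2)/2, 1, ℳ[f](s) splits into 3 integrals
segment 0 to sqrt(2)/2 holds t**5; add its integral
segment sqrt(2)/2 to 1 holds t**4*log(t**2); add its integral
the [1, ∞) slice contributes ∫ t**2*exp(-t**2/2)·t^(s-1) dt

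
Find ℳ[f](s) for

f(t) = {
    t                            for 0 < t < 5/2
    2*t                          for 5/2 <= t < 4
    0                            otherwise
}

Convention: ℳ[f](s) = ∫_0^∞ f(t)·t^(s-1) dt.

slice at 5/2, transform all 2 pieces, and sum them
over [0, 5/2), the kernel integral of t enters the sum
for t in [5/2, 4): the term is ∫ 2*t·t^(s-1)

(2**(2*s + 4) - 5*(5/2)**s)/(2*(s + 1))
  Re(s) > -1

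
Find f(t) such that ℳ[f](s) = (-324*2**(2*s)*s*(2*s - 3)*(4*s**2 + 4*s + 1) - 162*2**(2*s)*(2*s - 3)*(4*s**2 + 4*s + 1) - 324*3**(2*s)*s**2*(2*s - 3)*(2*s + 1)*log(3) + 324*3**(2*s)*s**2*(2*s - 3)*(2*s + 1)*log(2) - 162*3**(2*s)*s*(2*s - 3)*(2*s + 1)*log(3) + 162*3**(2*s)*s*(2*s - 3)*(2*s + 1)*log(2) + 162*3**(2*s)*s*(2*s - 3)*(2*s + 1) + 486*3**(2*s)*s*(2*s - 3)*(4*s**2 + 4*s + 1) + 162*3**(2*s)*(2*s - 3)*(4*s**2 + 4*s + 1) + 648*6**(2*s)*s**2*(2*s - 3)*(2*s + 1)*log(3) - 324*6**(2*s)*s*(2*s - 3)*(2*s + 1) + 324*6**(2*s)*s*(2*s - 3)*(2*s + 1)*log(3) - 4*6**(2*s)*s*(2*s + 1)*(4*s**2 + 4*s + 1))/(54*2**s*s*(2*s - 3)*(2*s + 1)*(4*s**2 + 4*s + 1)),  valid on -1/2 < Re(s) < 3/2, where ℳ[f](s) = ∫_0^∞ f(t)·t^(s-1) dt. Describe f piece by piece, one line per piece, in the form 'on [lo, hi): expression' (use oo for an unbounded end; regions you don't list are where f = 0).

peel off the common scale on t: sqrt(t) on [0, 1); sqrt(t) + 3 on [1, 9/4); sqrt(t)*log(sqrt(t)) on [9/4, 9); …
back out the power substitution: t on [0, 1); t + 3 on [1, 3/2); t*log(t) on [3/2, 3); …
linearity at 2, 9/2, 18 turns ℳ[f](s) into 4 summed integrals
piece [0, 2): integrate sqrt(2)*sqrt(t)/2 against the kernel
over [2, 9/2), the kernel integral of (sqrt(2)*sqrt(t)/2 + 3) enters the sum
∫ over [9/2, 18) of sqrt(2)*sqrt(t)*log(sqrt(2)*sqrt(t)/2)/2·t^(s-1) joins the sum
between 18 and ∞ the integrand is 2*sqrt(2)/t**(3/2)·t^(s-1)

on [0, 2): sqrt(2)*sqrt(t)/2
on [2, 9/2): sqrt(2)*sqrt(t)/2 + 3
on [9/2, 18): sqrt(2)*sqrt(t)*log(sqrt(2)*sqrt(t)/2)/2
on [18, oo): 2*sqrt(2)/t**(3/2)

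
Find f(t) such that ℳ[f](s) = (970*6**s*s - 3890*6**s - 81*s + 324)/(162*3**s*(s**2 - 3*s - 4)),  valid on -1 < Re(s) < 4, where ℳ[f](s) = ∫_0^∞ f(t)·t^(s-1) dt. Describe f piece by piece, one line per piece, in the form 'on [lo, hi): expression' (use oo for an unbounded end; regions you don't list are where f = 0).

reversing the common scale on t: t on [0, 1/2); 2*t on [1/2, 3); t**(-4) on [3, ∞)
linearity at 1/3, 2 turns ℳ[f](s) into 3 summed integrals
between 0 and 1/3 the integrand is 3*t/2·t^(s-1)
segment [1/3, 2) carries 3*t; integrate it
on [2, ∞): add ∫ 16/(81*t**4)·t^(s-1) dt

on [0, 1/3): 3*t/2
on [1/3, 2): 3*t
on [2, oo): 16/(81*t**4)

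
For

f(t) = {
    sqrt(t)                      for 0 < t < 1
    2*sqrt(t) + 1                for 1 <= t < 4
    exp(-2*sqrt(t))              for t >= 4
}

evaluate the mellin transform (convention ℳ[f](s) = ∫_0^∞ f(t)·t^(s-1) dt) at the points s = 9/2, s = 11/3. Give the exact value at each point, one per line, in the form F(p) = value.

the shared t-power comes off first: 1 on [0, 1); (2*sqrt(t) + 1)/sqrt(t) on [1, 4); exp(-2*sqrt(t))/sqrt(t) on [4, ∞)
remove the power substitution first: 1 on [0, 1); (2*t + 1)/t on [1, 2); exp(-2*t)/t on [2, ∞)
back out the shared t-power: t on [0, 1); 2*t + 1 on [1, 2); exp(-2*t) on [2, ∞)
integrate the 3 segments split at 1, 4, then add the results
over [0, 1), the kernel integral of sqrt(t) enters the sum
over [1, 4), the kernel integral of (2*sqrt(t) + 1) enters the sum
the [4, ∞) slice contributes ∫ exp(-2*sqrt(t))·t^(s-1) dt

F(9/2) = 16831*exp(-4)/2 + 23533/45
F(11/3) = -141/275 + 2**(2/3)*uppergamma(22/3, 4)/128 + 43392*2**(1/3)/275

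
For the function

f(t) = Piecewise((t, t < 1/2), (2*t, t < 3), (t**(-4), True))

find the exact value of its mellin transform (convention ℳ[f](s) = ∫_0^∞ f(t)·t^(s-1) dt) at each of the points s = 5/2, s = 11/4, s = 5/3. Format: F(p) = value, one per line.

F(5/2) = sqrt(2)*(-27 + 11720*sqrt(6))/1512
F(11/4) = 2**(1/4)*(-3 + 1304*6**(3/4))/180
F(5/3) = 2**(1/3)*(-189 + 13640*6**(2/3))/4032

f breaks at 1/2, 3 into 3 integrals to sum
[0, 1/2) adds the kernel integral of t
for t in [1/2, 3): the term is ∫ 2*t·t^(s-1)
[3, ∞) adds the kernel integral of t**(-4)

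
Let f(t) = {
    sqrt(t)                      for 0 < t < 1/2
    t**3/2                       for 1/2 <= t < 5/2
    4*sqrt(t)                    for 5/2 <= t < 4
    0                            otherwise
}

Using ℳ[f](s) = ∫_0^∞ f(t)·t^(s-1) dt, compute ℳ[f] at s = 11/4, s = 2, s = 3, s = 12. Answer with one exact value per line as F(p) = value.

f breaks at 1/2, 5/2 into 3 integrals to sum
∫ sqrt(t)·t^(s-1) over [0, 1/2)
between 1/2 and 5/2 the integrand is t**3/2·t^(s-1)
∫ over [5/2, 4) of 4*sqrt(t)·t^(s-1) joins the sum

F(11/4) = -125*2**(3/4)*5**(1/4)/13 - 2**(1/4)/736 + 2**(3/4)/52 + 3125*2**(1/4)*5**(3/4)/736 + 1024*sqrt(2)/13
F(2) = -5*sqrt(10) + sqrt(2)/20 + 4877/80
F(3) = -125*sqrt(10)/14 + sqrt(2)/56 + 37325/224
F(12) = -9765625*sqrt(10)/1024 + sqrt(2)/102400 + 13232286505967/1228800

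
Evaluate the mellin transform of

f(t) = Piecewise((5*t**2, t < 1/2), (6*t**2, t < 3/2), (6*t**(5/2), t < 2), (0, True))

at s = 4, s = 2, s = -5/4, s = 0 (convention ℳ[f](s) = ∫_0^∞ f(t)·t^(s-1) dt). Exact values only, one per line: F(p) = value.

breakpoints 1/2, 3/2: one integral from each of the 3 segments
∫ 5*t**2·t^(s-1) over [0, 1/2)
segment [1/2, 3/2) carries 6*t**2; integrate it
between 3/2 and 2 the integrand is 6*t**(5/2)·t^(s-1)

F(4) = -2187*sqrt(6)/416 + 4373/384 + 768*sqrt(2)/13
F(2) = -27*sqrt(6)/8 + 485/64 + 64*sqrt(2)/3
F(-5/4) = 2*2**(1/4)*(-27*sqrt(2)*3**(1/4) + 67 + 30*3**(3/4))/15
F(0) = -27*sqrt(6)/10 + 53/8 + 48*sqrt(2)/5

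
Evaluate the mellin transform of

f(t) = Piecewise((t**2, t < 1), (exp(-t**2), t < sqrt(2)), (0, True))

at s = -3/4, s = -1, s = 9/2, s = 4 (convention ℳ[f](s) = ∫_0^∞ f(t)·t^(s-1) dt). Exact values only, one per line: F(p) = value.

F(-3/4) = -uppergamma(-3/8, 2)/2 + uppergamma(-3/8, 1)/2 + 4/5
F(-1) = -sqrt(pi)*erfc(1) - sqrt(2)*exp(-2)/2 + sqrt(pi)*erfc(sqrt(2)) + exp(-1) + 1
F(9/2) = -uppergamma(9/4, 2)/2 + 2/13 + uppergamma(9/4, 1)/2
F(4) = (-9 + exp(2) + 6*E)*exp(-2)/6

peel off the power substitution: t on [0, 1); exp(-t) on [1, 2)
breakpoints 1: one integral from each of the 2 segments
[0, 1) adds the kernel integral of t**2
on [1, sqrt(2)): add ∫ exp(-t**2)·t^(s-1) dt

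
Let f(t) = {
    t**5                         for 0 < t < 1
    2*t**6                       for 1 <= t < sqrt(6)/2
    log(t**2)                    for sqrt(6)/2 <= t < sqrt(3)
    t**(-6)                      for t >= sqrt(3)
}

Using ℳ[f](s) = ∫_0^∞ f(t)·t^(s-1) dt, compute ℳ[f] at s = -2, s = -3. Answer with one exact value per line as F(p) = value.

F(-2) = -log(2)/3 + log(3)/6 + 365/324
F(-3) = -1/6 - 2*sqrt(6)*log(2)/27 - sqrt(3)*log(3)/27 - 53*sqrt(3)/2187 + 2*sqrt(6)*log(3)/27 + 89*sqrt(6)/162

undo the power substitution: t**(5/2) on [0, 1); 2*t**3 on [1, 3/2); log(t) on [3/2, 3); …
undo the shared t-power: t**(3/2) on [0, 1); 2*t**2 on [1, 3/2); log(t)/t on [3/2, 3); …
treat the 4 regions marked off by 1, sqrt(6)/2, sqrt(3) separately and sum
over [0, 1), the kernel integral of t**5 enters the sum
∫ over [1, sqrt(6)/2) of 2*t**6·t^(s-1) joins the sum
on [sqrt(6)/2, sqrt(3)) integrate f = log(t**2) against the kernel
piece [sqrt(3), ∞): integrate t**(-6) against the kernel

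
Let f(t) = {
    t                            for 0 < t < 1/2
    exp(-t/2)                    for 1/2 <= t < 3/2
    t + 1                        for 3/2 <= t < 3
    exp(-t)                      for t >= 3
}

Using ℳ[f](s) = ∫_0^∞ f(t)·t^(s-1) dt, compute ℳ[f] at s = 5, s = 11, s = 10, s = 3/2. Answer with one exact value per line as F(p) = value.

linearity at 1/2, 3/2, 3 turns ℳ[f](s) into 4 summed integrals
on [0, 1/2) integrate f = t against the kernel
∫ over [1/2, 3/2) of exp(-t/2)·t^(s-1) joins the sum
[3/2, 3) adds the kernel integral of (t + 1)
piece [3, ∞): integrate exp(-t) against the kernel

F(5) = -12993*exp(-3/4)/8 + 393*exp(-3) + 80009/480 + 7889*exp(-1/4)/8
F(11) = -8055338729409*exp(-3/4)/512 + 4080204709/67584 + 72865089*exp(-3) + 4885809916361*exp(-1/4)/512
F(10) = -201383466759*exp(-3/4)/256 + 2477577947/112640 + 7280604*exp(-3) + 122145247909*exp(-1/4)/256
F(3/2) = -19*sqrt(6)/20 - sqrt(6)*exp(-3/4) - sqrt(2)*sqrt(pi)*erfc(sqrt(3)/2) + sqrt(pi)*erfc(sqrt(3))/2 + sqrt(2)/20 + sqrt(3)*exp(-3) + sqrt(2)*exp(-1/4) + sqrt(2)*sqrt(pi)*erfc(1/2) + 28*sqrt(3)/5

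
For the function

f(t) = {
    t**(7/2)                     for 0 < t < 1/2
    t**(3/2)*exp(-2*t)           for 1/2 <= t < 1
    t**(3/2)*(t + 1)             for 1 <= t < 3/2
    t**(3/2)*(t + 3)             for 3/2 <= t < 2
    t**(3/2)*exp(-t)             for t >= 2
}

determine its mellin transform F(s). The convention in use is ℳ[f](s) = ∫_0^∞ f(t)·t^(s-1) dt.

strip the shared t-power: t**3 on [0, 1/2); t*exp(-2*t) on [1/2, 1); t*(t + 1) on [1, 3/2); …
invert the shared t-power to get t**2 on [0, 1/2); exp(-2*t) on [1/2, 1); t + 1 on [1, 3/2); …
along the cuts 1/2, 1, 3/2, 2, ℳ[f](s) splits into 5 integrals
on [0, 1/2): add ∫ t**(7/2)·t^(s-1) dt
over [1/2, 1), the kernel integral of t**(3/2)*exp(-2*t) enters the sum
between 1 and 3/2 the integrand is t**(3/2)*(t + 1)·t^(s-1)
between 3/2 and 2 the integrand is t**(3/2)*(t + 3)·t^(s-1)
over [2, ∞), the kernel integral of t**(3/2)*exp(-t) enters the sum

2**(-s - 5/2)*(2**(s + 5/2)*(2*s + 3)*(2*s + 5)*(2*s + 7)*uppergamma(s + 3/2, 2) + 2**(s + 9/2)*(-2*s - 7) - 2**(s + 9/2)*(2*s + 3)*(2*s + 7) + 5*2**(2*s + 5)*(2*s + 3)*(2*s + 7) + 2**(2*s + 6)*(6*s + 21) + 3**(s + 3/2)*(-32*s - 112) - 8*3**(s + 3/2)*(2*s + 3)*(2*s + 7) + 2*(2*s + 3)*(2*s + 5)*(2*s + 7)*uppergamma(s + 3/2, 1) - 2*(2*s + 3)*(2*s + 5)*(2*s + 7)*uppergamma(s + 3/2, 2) + (2*s + 3)*(2*s + 5))/((2*s + 3)*(2*s + 5)*(2*s + 7))
  Re(s) > -7/2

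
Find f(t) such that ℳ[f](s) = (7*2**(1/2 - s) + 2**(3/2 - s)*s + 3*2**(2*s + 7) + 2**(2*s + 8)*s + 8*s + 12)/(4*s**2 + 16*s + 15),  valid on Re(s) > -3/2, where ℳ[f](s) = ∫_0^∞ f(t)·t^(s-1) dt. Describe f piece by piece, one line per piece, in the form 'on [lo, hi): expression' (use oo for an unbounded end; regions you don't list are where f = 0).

breakpoints 1/2, 1: one integral from each of the 3 segments
on [0, 1/2): add ∫ 4*t**(3/2)·t^(s-1) dt
[1/2, 1) adds the kernel integral of 4*t**(5/2)
[1, 4) adds the kernel integral of 2*t**(5/2)

on [0, 1/2): 4*t**(3/2)
on [1/2, 1): 4*t**(5/2)
on [1, 4): 2*t**(5/2)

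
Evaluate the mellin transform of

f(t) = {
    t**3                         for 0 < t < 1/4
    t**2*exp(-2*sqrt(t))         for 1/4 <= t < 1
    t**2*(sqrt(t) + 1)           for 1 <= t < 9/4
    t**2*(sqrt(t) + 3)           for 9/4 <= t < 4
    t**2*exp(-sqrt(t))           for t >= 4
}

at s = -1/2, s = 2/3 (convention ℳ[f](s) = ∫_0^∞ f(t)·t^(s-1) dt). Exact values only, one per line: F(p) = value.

F(-1/2) = (300*E + 4200 + 4403*exp(2))*exp(-2)/240
F(2/3) = 2**(2/3)*(-152361*3**(1/3) - 1672*uppergamma(16/3, 2) - 18480*2**(1/3) + 57 + 1672*uppergamma(16/3, 1) + 1503744*2**(2/3) + 53504*2**(1/3)*uppergamma(16/3, 2))/53504

remove the shared t-power first: t on [0, 1/4); exp(-2*sqrt(t)) on [1/4, 1); sqrt(t) + 1 on [1, 9/4); …
undo the power substitution: t**2 on [0, 1/2); exp(-2*t) on [1/2, 1); t + 1 on [1, 3/2); …
f breaks at 1/4, 1, 9/4, 4 into 5 integrals to sum
∫ t**3·t^(s-1) over [0, 1/4)
piece [1/4, 1): integrate t**2*exp(-2*sqrt(t)) against the kernel
segment 1 to 9/4 holds t**2*(sqrt(t) + 1); add its integral
[9/4, 4) adds the kernel integral of t**2*(sqrt(t) + 3)
piece [4, ∞): integrate t**2*exp(-sqrt(t)) against the kernel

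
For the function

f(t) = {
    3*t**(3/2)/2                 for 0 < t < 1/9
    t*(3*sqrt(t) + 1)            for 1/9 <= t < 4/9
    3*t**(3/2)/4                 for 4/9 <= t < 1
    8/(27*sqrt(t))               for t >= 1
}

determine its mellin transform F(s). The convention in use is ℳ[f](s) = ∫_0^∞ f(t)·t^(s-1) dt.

(240*2**(2*s)*s**2 + 168*2**(2*s)*s - 144*2**(2*s) + 98*3**(2*s)*s**2 - 79*3**(2*s)*s - 177*3**(2*s) - 36*s**2 - 30*s + 24)/(54*3**(2*s)*(4*s**3 + 8*s**2 + s - 3))
  -3/2 < Re(s) < 1/2

back out the power substitution: 3*t**3/2 on [0, 1/3); t**2*(3*t + 1) on [1/3, 2/3); 3*t**3/4 on [2/3, 1); …
remove the shared t-power first: 3*t/2 on [0, 1/3); 3*t + 1 on [1/3, 2/3); 3*t/4 on [2/3, 1); …
strip the common scale on t: t on [0, 1/2); 2*t + 1 on [1/2, 1); t/2 on [1, 3/2); …
decompose at 1/9, 4/9, 1; ℳ[f](s) sums the 4 pieces' integrals
segment [0, 1/9) carries 3*t**(3/2)/2; integrate it
the [1/9, 4/9) slice contributes ∫ t*(3*sqrt(t) + 1)·t^(s-1) dt
segment [4/9, 1) carries 3*t**(3/2)/4; integrate it
segment 1 to ∞ holds 8/(27*sqrt(t)); add its integral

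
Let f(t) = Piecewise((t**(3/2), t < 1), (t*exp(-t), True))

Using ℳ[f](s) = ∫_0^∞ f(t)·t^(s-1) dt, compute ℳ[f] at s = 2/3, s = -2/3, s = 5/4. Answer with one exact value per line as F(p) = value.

strip the shared t-power: sqrt(t) on [0, 1); exp(-t) on [1, ∞)
split f at 1: ℳ[f](s) collects 2 kernel integrals
for t in [0, 1): the term is ∫ t**(3/2)·t^(s-1)
∫ over [1, ∞) of t*exp(-t)·t^(s-1) joins the sum

F(2/3) = 6/13 + uppergamma(5/3, 1)
F(-2/3) = uppergamma(1/3, 1) + 6/5
F(5/4) = 4/11 + uppergamma(9/4, 1)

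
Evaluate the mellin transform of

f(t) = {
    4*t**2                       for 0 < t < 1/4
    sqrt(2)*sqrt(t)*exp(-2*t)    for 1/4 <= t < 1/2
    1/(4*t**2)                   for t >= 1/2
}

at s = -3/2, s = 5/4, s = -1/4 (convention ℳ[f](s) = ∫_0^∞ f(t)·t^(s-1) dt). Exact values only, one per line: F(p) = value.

F(-3/2) = 2*sqrt(2)*(-expint(2, 1) + 2/7 + 2*expint(2, 1/2) + sqrt(2))
F(5/4) = -2**(3/4)*uppergamma(7/4, 1)/4 + sqrt(2)/104 + 2**(3/4)*uppergamma(7/4, 1/2)/4 + 2**(3/4)/3
F(-1/4) = -2**(1/4)*uppergamma(1/4, 1) + sqrt(2)/7 + 4*2**(1/4)/9 + 2**(1/4)*uppergamma(1/4, 1/2)

undo the common scale on t: t**2 on [0, 1/2); sqrt(t)*exp(-t) on [1/2, 1); t**(-2) on [1, ∞)
back out the shared t-power: t**(3/2) on [0, 1/2); exp(-t) on [1/2, 1); t**(-5/2) on [1, ∞)
summing 3 kernel integrals split by 1/4, 1/2 yields ℳ[f](s)
for t in [0, 1/4): the term is ∫ 4*t**2·t^(s-1)
[1/4, 1/2) adds the kernel integral of sqrt(2)*sqrt(t)*exp(-2*t)
the [1/2, ∞) slice contributes ∫ 1/(4*t**2)·t^(s-1) dt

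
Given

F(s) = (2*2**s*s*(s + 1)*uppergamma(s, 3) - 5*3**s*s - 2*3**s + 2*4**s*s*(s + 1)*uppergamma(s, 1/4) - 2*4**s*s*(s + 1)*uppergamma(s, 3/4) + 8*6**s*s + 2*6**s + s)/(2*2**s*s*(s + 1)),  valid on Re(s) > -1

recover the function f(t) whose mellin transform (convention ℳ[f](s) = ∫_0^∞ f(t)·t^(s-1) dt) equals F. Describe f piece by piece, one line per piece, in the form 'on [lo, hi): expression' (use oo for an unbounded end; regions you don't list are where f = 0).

split f at 1/2, 3/2, 3: ℳ[f](s) collects 4 kernel integrals
segment 0 to 1/2 holds t; add its integral
segment 1/2 to 3/2 holds exp(-t/2); add its integral
over [3/2, 3), the kernel integral of (t + 1) enters the sum
on [3, ∞) integrate f = exp(-t) against the kernel

on [0, 1/2): t
on [1/2, 3/2): exp(-t/2)
on [3/2, 3): t + 1
on [3, oo): exp(-t)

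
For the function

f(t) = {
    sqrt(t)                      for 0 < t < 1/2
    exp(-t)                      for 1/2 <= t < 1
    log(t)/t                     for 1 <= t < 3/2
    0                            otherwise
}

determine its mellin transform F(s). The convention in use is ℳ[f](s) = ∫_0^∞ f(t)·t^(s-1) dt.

(3*2**s*(2*s + 1)*(s**2 - 2*s + 1)*uppergamma(s, 1/2) - 3*2**s*(2*s + 1)*(s**2 - 2*s + 1)*uppergamma(s, 1) + 3*2**s*(2*s + 1) + 3**s*s*(2*s + 1)*(-2*log(2) + 2*log(3)) - 2*3**s*(2*s + 1) + 3**s*(2*s + 1)*(-2*log(3) + 2*log(2)) + 3*sqrt(2)*(s**2 - 2*s + 1))/(3*2**s*(2*s + 1)*(s**2 - 2*s + 1))
  Re(s) > -1/2

breakpoints 1/2, 1: one integral from each of the 3 segments
∫ sqrt(t)·t^(s-1) over [0, 1/2)
the [1/2, 1) slice contributes ∫ exp(-t)·t^(s-1) dt
between 1 and 3/2 the integrand is log(t)/t·t^(s-1)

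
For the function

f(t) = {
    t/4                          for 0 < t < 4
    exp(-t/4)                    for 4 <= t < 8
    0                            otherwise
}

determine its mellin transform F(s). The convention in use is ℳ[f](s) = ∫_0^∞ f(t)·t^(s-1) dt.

remove the common scale on t first: t/2 on [0, 2); exp(-t/2) on [2, 4)
peel off the common scale on t: t on [0, 1); exp(-t) on [1, 2)
f breaks at 4 into 2 integrals to sum
segment 0 to 4 holds t/4; add its integral
piece [4, 8): integrate exp(-t/4) against the kernel

4**s*((s + 1)*uppergamma(s, 1) - (s + 1)*uppergamma(s, 2) + 1)/(s + 1)
  Re(s) > -1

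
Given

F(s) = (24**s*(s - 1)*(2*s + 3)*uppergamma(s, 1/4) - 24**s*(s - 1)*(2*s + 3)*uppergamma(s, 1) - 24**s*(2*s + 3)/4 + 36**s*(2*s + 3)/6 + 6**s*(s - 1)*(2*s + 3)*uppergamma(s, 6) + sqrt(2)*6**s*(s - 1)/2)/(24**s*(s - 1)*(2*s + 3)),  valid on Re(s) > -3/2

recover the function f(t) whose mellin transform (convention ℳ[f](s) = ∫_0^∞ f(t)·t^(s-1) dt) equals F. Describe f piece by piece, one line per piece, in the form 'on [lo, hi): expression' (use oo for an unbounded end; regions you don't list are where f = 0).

reversing the common scale on t: t**(3/2) on [0, 1/2); exp(-t/2) on [1/2, 2); 1/(2*t) on [2, 3); …
cuts at 1/4, 1, 3/2: linearity sums the 4 kernel integrals
between 0 and 1/4 the integrand is 2*sqrt(2)*t**(3/2)·t^(s-1)
[1/4, 1) adds the kernel integral of exp(-t)
piece [1, 3/2): integrate 1/(4*t) against the kernel
piece [3/2, ∞): integrate exp(-4*t) against the kernel

on [0, 1/4): 2*sqrt(2)*t**(3/2)
on [1/4, 1): exp(-t)
on [1, 3/2): 1/(4*t)
on [3/2, oo): exp(-4*t)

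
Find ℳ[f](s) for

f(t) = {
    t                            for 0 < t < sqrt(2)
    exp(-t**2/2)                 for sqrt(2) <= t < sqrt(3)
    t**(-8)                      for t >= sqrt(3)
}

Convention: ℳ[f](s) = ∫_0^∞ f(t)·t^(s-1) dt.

peel off the power substitution: sqrt(t) on [0, 2); exp(-t/2) on [2, 3); t**(-4) on [3, ∞)
treat the 3 regions marked off by sqrt(2), sqrt(3) separately and sum
piece [0, sqrt(2)): integrate t against the kernel
∫ exp(-t**2/2)·t^(s-1) over [sqrt(2), sqrt(3))
on [sqrt(3), ∞) integrate f = t**(-8) against the kernel

(81*2**(s/2)*(s - 8)*(s + 1)*uppergamma(s/2, 1) - 81*2**(s/2)*(s - 8)*(s + 1)*uppergamma(s/2, 3/2) + 162*2**(s/2 + 1/2)*(s - 8) - 2*3**(s/2)*(s + 1))/(162*(s - 8)*(s + 1))
  -1 < Re(s) < 8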